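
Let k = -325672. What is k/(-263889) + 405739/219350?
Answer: 178506212171/57884052150 ≈ 3.0839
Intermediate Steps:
k/(-263889) + 405739/219350 = -325672/(-263889) + 405739/219350 = -325672*(-1/263889) + 405739*(1/219350) = 325672/263889 + 405739/219350 = 178506212171/57884052150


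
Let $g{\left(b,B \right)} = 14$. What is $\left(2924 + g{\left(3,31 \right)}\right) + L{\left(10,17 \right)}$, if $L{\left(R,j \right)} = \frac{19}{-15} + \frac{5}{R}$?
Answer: $\frac{88117}{30} \approx 2937.2$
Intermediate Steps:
$L{\left(R,j \right)} = - \frac{19}{15} + \frac{5}{R}$ ($L{\left(R,j \right)} = 19 \left(- \frac{1}{15}\right) + \frac{5}{R} = - \frac{19}{15} + \frac{5}{R}$)
$\left(2924 + g{\left(3,31 \right)}\right) + L{\left(10,17 \right)} = \left(2924 + 14\right) - \left(\frac{19}{15} - \frac{5}{10}\right) = 2938 + \left(- \frac{19}{15} + 5 \cdot \frac{1}{10}\right) = 2938 + \left(- \frac{19}{15} + \frac{1}{2}\right) = 2938 - \frac{23}{30} = \frac{88117}{30}$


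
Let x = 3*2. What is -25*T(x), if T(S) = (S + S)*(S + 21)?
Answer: -8100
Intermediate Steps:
x = 6
T(S) = 2*S*(21 + S) (T(S) = (2*S)*(21 + S) = 2*S*(21 + S))
-25*T(x) = -50*6*(21 + 6) = -50*6*27 = -25*324 = -8100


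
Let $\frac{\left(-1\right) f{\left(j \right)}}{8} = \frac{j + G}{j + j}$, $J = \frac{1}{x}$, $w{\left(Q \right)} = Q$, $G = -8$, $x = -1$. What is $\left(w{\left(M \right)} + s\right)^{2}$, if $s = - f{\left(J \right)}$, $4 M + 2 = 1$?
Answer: $\frac{20449}{16} \approx 1278.1$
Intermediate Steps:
$M = - \frac{1}{4}$ ($M = - \frac{1}{2} + \frac{1}{4} \cdot 1 = - \frac{1}{2} + \frac{1}{4} = - \frac{1}{4} \approx -0.25$)
$J = -1$ ($J = \frac{1}{-1} = -1$)
$f{\left(j \right)} = - \frac{4 \left(-8 + j\right)}{j}$ ($f{\left(j \right)} = - 8 \frac{j - 8}{j + j} = - 8 \frac{-8 + j}{2 j} = - \frac{4 \left(-8 + j\right)}{j}$)
$s = 36$ ($s = - (-4 + \frac{32}{-1}) = - (-4 + 32 \left(-1\right)) = - (-4 - 32) = \left(-1\right) \left(-36\right) = 36$)
$\left(w{\left(M \right)} + s\right)^{2} = \left(- \frac{1}{4} + 36\right)^{2} = \left(\frac{143}{4}\right)^{2} = \frac{20449}{16}$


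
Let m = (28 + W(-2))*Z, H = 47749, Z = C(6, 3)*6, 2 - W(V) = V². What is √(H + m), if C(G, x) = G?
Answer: √48685 ≈ 220.65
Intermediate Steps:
W(V) = 2 - V²
Z = 36 (Z = 6*6 = 36)
m = 936 (m = (28 + (2 - 1*(-2)²))*36 = (28 + (2 - 1*4))*36 = (28 + (2 - 4))*36 = (28 - 2)*36 = 26*36 = 936)
√(H + m) = √(47749 + 936) = √48685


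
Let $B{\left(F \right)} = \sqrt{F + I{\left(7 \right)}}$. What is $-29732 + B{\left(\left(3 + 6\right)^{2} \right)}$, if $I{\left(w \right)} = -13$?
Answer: $-29732 + 2 \sqrt{17} \approx -29724.0$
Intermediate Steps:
$B{\left(F \right)} = \sqrt{-13 + F}$ ($B{\left(F \right)} = \sqrt{F - 13} = \sqrt{-13 + F}$)
$-29732 + B{\left(\left(3 + 6\right)^{2} \right)} = -29732 + \sqrt{-13 + \left(3 + 6\right)^{2}} = -29732 + \sqrt{-13 + 9^{2}} = -29732 + \sqrt{-13 + 81} = -29732 + \sqrt{68} = -29732 + 2 \sqrt{17}$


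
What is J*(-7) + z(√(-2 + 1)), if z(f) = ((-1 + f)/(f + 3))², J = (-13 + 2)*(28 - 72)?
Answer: -84703/25 - 4*I/25 ≈ -3388.1 - 0.16*I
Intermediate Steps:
J = 484 (J = -11*(-44) = 484)
z(f) = (-1 + f)²/(3 + f)² (z(f) = ((-1 + f)/(3 + f))² = (-1 + f)²/(3 + f)²)
J*(-7) + z(√(-2 + 1)) = 484*(-7) + (-1 + √(-2 + 1))²/(3 + √(-2 + 1))² = -3388 + (-1 + √(-1))²/(3 + √(-1))² = -3388 + (-1 + I)²/(3 + I)²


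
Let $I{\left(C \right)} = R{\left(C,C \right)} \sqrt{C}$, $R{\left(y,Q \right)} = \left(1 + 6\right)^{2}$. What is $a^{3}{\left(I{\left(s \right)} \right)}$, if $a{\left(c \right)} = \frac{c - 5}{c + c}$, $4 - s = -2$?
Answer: $\frac{4827}{38416} - \frac{216215 \sqrt{6}}{33882912} \approx 0.11002$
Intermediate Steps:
$R{\left(y,Q \right)} = 49$ ($R{\left(y,Q \right)} = 7^{2} = 49$)
$s = 6$ ($s = 4 - -2 = 4 + 2 = 6$)
$I{\left(C \right)} = 49 \sqrt{C}$
$a{\left(c \right)} = \frac{-5 + c}{2 c}$
$a^{3}{\left(I{\left(s \right)} \right)} = \left(\frac{-5 + 49 \sqrt{6}}{2 \cdot 49 \sqrt{6}}\right)^{3} = \left(\frac{\frac{\sqrt{6}}{294} \left(-5 + 49 \sqrt{6}\right)}{2}\right)^{3} = \left(\frac{\sqrt{6} \left(-5 + 49 \sqrt{6}\right)}{588}\right)^{3} = \frac{\sqrt{6} \left(-5 + 49 \sqrt{6}\right)^{3}}{33882912}$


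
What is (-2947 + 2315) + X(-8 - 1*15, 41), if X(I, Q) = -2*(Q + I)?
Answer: -668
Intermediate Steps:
X(I, Q) = -2*I - 2*Q (X(I, Q) = -2*(I + Q) = -2*I - 2*Q)
(-2947 + 2315) + X(-8 - 1*15, 41) = (-2947 + 2315) + (-2*(-8 - 1*15) - 2*41) = -632 + (-2*(-8 - 15) - 82) = -632 + (-2*(-23) - 82) = -632 + (46 - 82) = -632 - 36 = -668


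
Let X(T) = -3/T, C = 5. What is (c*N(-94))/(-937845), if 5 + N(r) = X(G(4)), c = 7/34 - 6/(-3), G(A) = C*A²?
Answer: 403/34012512 ≈ 1.1849e-5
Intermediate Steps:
G(A) = 5*A²
c = 75/34 (c = 7*(1/34) - 6*(-⅓) = 7/34 + 2 = 75/34 ≈ 2.2059)
N(r) = -403/80 (N(r) = -5 - 3/(5*4²) = -5 - 3/(5*16) = -5 - 3/80 = -403/80)
(c*N(-94))/(-937845) = ((75/34)*(-403/80))/(-937845) = -6045/544*(-1/937845) = 403/34012512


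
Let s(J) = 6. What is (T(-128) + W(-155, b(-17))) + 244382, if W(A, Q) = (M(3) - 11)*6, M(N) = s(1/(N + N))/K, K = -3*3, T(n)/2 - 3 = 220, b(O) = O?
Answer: 244758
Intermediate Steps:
T(n) = 446 (T(n) = 6 + 2*220 = 6 + 440 = 446)
K = -9
M(N) = -⅔ (M(N) = 6/(-9) = 6*(-⅑) = -⅔)
W(A, Q) = -70 (W(A, Q) = (-⅔ - 11)*6 = -35/3*6 = -70)
(T(-128) + W(-155, b(-17))) + 244382 = (446 - 70) + 244382 = 376 + 244382 = 244758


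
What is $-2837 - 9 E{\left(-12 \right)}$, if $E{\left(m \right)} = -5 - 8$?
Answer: $-2720$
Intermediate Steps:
$E{\left(m \right)} = -13$
$-2837 - 9 E{\left(-12 \right)} = -2837 - 9 \left(-13\right) = -2837 - -117 = -2837 + 117 = -2720$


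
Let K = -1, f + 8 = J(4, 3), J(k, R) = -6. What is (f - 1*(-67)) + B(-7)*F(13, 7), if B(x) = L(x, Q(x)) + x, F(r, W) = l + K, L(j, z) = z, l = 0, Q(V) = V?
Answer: 67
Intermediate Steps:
f = -14 (f = -8 - 6 = -14)
F(r, W) = -1 (F(r, W) = 0 - 1 = -1)
B(x) = 2*x (B(x) = x + x = 2*x)
(f - 1*(-67)) + B(-7)*F(13, 7) = (-14 - 1*(-67)) + (2*(-7))*(-1) = (-14 + 67) - 14*(-1) = 53 + 14 = 67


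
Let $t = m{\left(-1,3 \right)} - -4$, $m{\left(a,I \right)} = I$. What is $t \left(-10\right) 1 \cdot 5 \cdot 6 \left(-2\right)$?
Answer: $4200$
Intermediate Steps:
$t = 7$ ($t = 3 - -4 = 3 + 4 = 7$)
$t \left(-10\right) 1 \cdot 5 \cdot 6 \left(-2\right) = 7 \left(-10\right) 1 \cdot 5 \cdot 6 \left(-2\right) = - 70 \cdot 1 \cdot 30 \left(-2\right) = - 70 \cdot 1 \left(-60\right) = \left(-70\right) \left(-60\right) = 4200$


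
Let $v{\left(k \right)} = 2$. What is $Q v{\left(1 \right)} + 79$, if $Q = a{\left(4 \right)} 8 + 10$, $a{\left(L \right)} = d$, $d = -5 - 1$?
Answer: $3$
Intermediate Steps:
$d = -6$ ($d = -5 - 1 = -6$)
$a{\left(L \right)} = -6$
$Q = -38$ ($Q = \left(-6\right) 8 + 10 = -48 + 10 = -38$)
$Q v{\left(1 \right)} + 79 = \left(-38\right) 2 + 79 = -76 + 79 = 3$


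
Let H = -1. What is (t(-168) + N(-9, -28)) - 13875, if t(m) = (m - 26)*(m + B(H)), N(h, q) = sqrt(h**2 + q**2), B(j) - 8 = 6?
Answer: 16001 + sqrt(865) ≈ 16030.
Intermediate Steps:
B(j) = 14 (B(j) = 8 + 6 = 14)
t(m) = (-26 + m)*(14 + m) (t(m) = (m - 26)*(m + 14) = (-26 + m)*(14 + m))
(t(-168) + N(-9, -28)) - 13875 = ((-364 + (-168)**2 - 12*(-168)) + sqrt((-9)**2 + (-28)**2)) - 13875 = ((-364 + 28224 + 2016) + sqrt(81 + 784)) - 13875 = (29876 + sqrt(865)) - 13875 = 16001 + sqrt(865)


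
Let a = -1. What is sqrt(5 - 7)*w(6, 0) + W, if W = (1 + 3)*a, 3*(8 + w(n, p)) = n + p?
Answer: -4 - 6*I*sqrt(2) ≈ -4.0 - 8.4853*I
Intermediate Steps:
w(n, p) = -8 + n/3 + p/3 (w(n, p) = -8 + (n + p)/3 = -8 + (n/3 + p/3) = -8 + n/3 + p/3)
W = -4 (W = (1 + 3)*(-1) = 4*(-1) = -4)
sqrt(5 - 7)*w(6, 0) + W = sqrt(5 - 7)*(-8 + (1/3)*6 + (1/3)*0) - 4 = sqrt(-2)*(-8 + 2 + 0) - 4 = (I*sqrt(2))*(-6) - 4 = -6*I*sqrt(2) - 4 = -4 - 6*I*sqrt(2)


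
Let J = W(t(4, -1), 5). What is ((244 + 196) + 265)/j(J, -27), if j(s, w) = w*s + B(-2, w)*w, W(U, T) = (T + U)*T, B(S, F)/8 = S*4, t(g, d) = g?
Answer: 235/171 ≈ 1.3743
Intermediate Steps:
B(S, F) = 32*S (B(S, F) = 8*(S*4) = 8*(4*S) = 32*S)
W(U, T) = T*(T + U)
J = 45 (J = 5*(5 + 4) = 5*9 = 45)
j(s, w) = -64*w + s*w (j(s, w) = w*s + (32*(-2))*w = s*w - 64*w = -64*w + s*w)
((244 + 196) + 265)/j(J, -27) = ((244 + 196) + 265)/((-27*(-64 + 45))) = (440 + 265)/((-27*(-19))) = 705/513 = 705*(1/513) = 235/171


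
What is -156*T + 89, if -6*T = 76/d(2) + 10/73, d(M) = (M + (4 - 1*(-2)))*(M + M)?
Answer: 45059/292 ≈ 154.31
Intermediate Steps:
d(M) = 2*M*(6 + M) (d(M) = (M + (4 + 2))*(2*M) = (M + 6)*(2*M) = (6 + M)*(2*M) = 2*M*(6 + M))
T = -489/1168 (T = -(76/((2*2*(6 + 2))) + 10/73)/6 = -(76/((2*2*8)) + 10*(1/73))/6 = -(76/32 + 10/73)/6 = -(76*(1/32) + 10/73)/6 = -(19/8 + 10/73)/6 = -1/6*1467/584 = -489/1168 ≈ -0.41866)
-156*T + 89 = -156*(-489/1168) + 89 = 19071/292 + 89 = 45059/292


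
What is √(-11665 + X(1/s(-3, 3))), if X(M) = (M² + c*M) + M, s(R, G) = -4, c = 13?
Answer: I*√186695/4 ≈ 108.02*I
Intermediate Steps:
X(M) = M² + 14*M (X(M) = (M² + 13*M) + M = M² + 14*M)
√(-11665 + X(1/s(-3, 3))) = √(-11665 + (14 + 1/(-4))/(-4)) = √(-11665 - (14 - ¼)/4) = √(-11665 - ¼*55/4) = √(-11665 - 55/16) = √(-186695/16) = I*√186695/4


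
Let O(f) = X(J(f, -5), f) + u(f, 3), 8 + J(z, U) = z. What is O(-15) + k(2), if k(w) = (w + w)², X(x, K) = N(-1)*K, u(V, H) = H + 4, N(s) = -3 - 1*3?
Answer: 113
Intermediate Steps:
N(s) = -6 (N(s) = -3 - 3 = -6)
J(z, U) = -8 + z
u(V, H) = 4 + H
X(x, K) = -6*K
k(w) = 4*w² (k(w) = (2*w)² = 4*w²)
O(f) = 7 - 6*f (O(f) = -6*f + (4 + 3) = -6*f + 7 = 7 - 6*f)
O(-15) + k(2) = (7 - 6*(-15)) + 4*2² = (7 + 90) + 4*4 = 97 + 16 = 113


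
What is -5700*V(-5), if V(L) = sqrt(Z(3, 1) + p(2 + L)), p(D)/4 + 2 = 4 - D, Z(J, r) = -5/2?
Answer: -2850*sqrt(70) ≈ -23845.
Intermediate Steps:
Z(J, r) = -5/2 (Z(J, r) = -5*1/2 = -5/2)
p(D) = 8 - 4*D (p(D) = -8 + 4*(4 - D) = -8 + (16 - 4*D) = 8 - 4*D)
V(L) = sqrt(-5/2 - 4*L) (V(L) = sqrt(-5/2 + (8 - 4*(2 + L))) = sqrt(-5/2 + (8 + (-8 - 4*L))) = sqrt(-5/2 - 4*L))
-5700*V(-5) = -2850*sqrt(-10 - 16*(-5)) = -2850*sqrt(-10 + 80) = -2850*sqrt(70)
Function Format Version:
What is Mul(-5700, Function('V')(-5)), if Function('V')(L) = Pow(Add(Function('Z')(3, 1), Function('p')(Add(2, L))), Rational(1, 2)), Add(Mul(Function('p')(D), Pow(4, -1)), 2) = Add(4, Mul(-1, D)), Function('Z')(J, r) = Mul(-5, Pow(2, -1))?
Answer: Mul(-2850, Pow(70, Rational(1, 2))) ≈ -23845.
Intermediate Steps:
Function('Z')(J, r) = Rational(-5, 2) (Function('Z')(J, r) = Mul(-5, Rational(1, 2)) = Rational(-5, 2))
Function('p')(D) = Add(8, Mul(-4, D)) (Function('p')(D) = Add(-8, Mul(4, Add(4, Mul(-1, D)))) = Add(-8, Add(16, Mul(-4, D))) = Add(8, Mul(-4, D)))
Function('V')(L) = Pow(Add(Rational(-5, 2), Mul(-4, L)), Rational(1, 2)) (Function('V')(L) = Pow(Add(Rational(-5, 2), Add(8, Mul(-4, Add(2, L)))), Rational(1, 2)) = Pow(Add(Rational(-5, 2), Add(8, Add(-8, Mul(-4, L)))), Rational(1, 2)) = Pow(Add(Rational(-5, 2), Mul(-4, L)), Rational(1, 2)))
Mul(-5700, Function('V')(-5)) = Mul(-5700, Mul(Rational(1, 2), Pow(Add(-10, Mul(-16, -5)), Rational(1, 2)))) = Mul(-5700, Mul(Rational(1, 2), Pow(Add(-10, 80), Rational(1, 2)))) = Mul(-5700, Mul(Rational(1, 2), Pow(70, Rational(1, 2)))) = Mul(-2850, Pow(70, Rational(1, 2)))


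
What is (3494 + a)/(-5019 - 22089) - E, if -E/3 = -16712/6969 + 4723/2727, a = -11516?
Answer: -17867207/10495314 ≈ -1.7024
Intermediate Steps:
E = 41779/20907 (E = -3*(-16712/6969 + 4723/2727) = -3*(-41779/62721) = 41779/20907 ≈ 1.9983)
(3494 + a)/(-5019 - 22089) - E = (3494 - 11516)/(-5019 - 22089) - 1*41779/20907 = -8022/(-27108) - 41779/20907 = -8022*(-1/27108) - 41779/20907 = 1337/4518 - 41779/20907 = -17867207/10495314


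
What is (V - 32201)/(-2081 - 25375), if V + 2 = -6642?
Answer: 38845/27456 ≈ 1.4148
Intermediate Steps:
V = -6644 (V = -2 - 6642 = -6644)
(V - 32201)/(-2081 - 25375) = (-6644 - 32201)/(-2081 - 25375) = -38845/(-27456) = -38845*(-1/27456) = 38845/27456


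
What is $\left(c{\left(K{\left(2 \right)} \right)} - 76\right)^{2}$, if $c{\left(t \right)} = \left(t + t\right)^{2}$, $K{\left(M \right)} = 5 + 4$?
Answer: $61504$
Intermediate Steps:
$K{\left(M \right)} = 9$
$c{\left(t \right)} = 4 t^{2}$ ($c{\left(t \right)} = \left(2 t\right)^{2} = 4 t^{2}$)
$\left(c{\left(K{\left(2 \right)} \right)} - 76\right)^{2} = \left(4 \cdot 9^{2} - 76\right)^{2} = \left(4 \cdot 81 - 76\right)^{2} = \left(324 - 76\right)^{2} = 248^{2} = 61504$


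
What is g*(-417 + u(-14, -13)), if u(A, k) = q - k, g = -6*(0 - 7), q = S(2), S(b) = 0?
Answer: -16968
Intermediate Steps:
q = 0
g = 42 (g = -6*(-7) = 42)
u(A, k) = -k (u(A, k) = 0 - k = -k)
g*(-417 + u(-14, -13)) = 42*(-417 - 1*(-13)) = 42*(-417 + 13) = 42*(-404) = -16968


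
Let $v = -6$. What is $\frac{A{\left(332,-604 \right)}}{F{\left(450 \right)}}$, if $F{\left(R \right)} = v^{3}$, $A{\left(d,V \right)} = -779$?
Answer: $\frac{779}{216} \approx 3.6065$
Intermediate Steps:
$F{\left(R \right)} = -216$ ($F{\left(R \right)} = \left(-6\right)^{3} = -216$)
$\frac{A{\left(332,-604 \right)}}{F{\left(450 \right)}} = - \frac{779}{-216} = \left(-779\right) \left(- \frac{1}{216}\right) = \frac{779}{216}$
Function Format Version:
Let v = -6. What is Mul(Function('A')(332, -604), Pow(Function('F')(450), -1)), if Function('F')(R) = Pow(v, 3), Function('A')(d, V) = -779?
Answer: Rational(779, 216) ≈ 3.6065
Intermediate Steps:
Function('F')(R) = -216 (Function('F')(R) = Pow(-6, 3) = -216)
Mul(Function('A')(332, -604), Pow(Function('F')(450), -1)) = Mul(-779, Pow(-216, -1)) = Mul(-779, Rational(-1, 216)) = Rational(779, 216)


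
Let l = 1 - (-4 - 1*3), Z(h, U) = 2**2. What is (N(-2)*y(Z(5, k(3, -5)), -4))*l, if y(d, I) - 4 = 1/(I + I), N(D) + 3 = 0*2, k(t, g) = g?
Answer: -93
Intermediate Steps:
N(D) = -3 (N(D) = -3 + 0*2 = -3 + 0 = -3)
Z(h, U) = 4
y(d, I) = 4 + 1/(2*I) (y(d, I) = 4 + 1/(I + I) = 4 + 1/(2*I))
l = 8 (l = 1 - (-4 - 3) = 1 - 1*(-7) = 1 + 7 = 8)
(N(-2)*y(Z(5, k(3, -5)), -4))*l = -3*(4 + (1/2)/(-4))*8 = -3*(4 + (1/2)*(-1/4))*8 = -3*(4 - 1/8)*8 = -3*31/8*8 = -93/8*8 = -93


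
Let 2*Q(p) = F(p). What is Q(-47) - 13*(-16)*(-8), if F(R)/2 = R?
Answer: -1711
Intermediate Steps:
F(R) = 2*R
Q(p) = p (Q(p) = (2*p)/2 = p)
Q(-47) - 13*(-16)*(-8) = -47 - 13*(-16)*(-8) = -47 - (-208)*(-8) = -47 - 1*1664 = -47 - 1664 = -1711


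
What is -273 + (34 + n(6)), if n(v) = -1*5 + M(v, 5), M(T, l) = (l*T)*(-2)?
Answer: -304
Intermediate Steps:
M(T, l) = -2*T*l (M(T, l) = (T*l)*(-2) = -2*T*l)
n(v) = -5 - 10*v (n(v) = -1*5 - 2*v*5 = -5 - 10*v)
-273 + (34 + n(6)) = -273 + (34 + (-5 - 10*6)) = -273 + (34 + (-5 - 60)) = -273 + (34 - 65) = -273 - 31 = -304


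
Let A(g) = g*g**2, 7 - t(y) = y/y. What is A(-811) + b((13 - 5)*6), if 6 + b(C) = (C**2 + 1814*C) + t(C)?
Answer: -533322355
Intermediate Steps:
t(y) = 6 (t(y) = 7 - y/y = 7 - 1*1 = 7 - 1 = 6)
A(g) = g**3
b(C) = C**2 + 1814*C (b(C) = -6 + ((C**2 + 1814*C) + 6) = -6 + (6 + C**2 + 1814*C) = C**2 + 1814*C)
A(-811) + b((13 - 5)*6) = (-811)**3 + ((13 - 5)*6)*(1814 + (13 - 5)*6) = -533411731 + (8*6)*(1814 + 8*6) = -533411731 + 48*(1814 + 48) = -533411731 + 48*1862 = -533411731 + 89376 = -533322355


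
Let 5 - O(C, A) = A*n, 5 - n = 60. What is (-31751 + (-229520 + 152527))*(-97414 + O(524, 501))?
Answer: 7596203376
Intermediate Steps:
n = -55 (n = 5 - 1*60 = 5 - 60 = -55)
O(C, A) = 5 + 55*A (O(C, A) = 5 - A*(-55) = 5 - (-55)*A = 5 + 55*A)
(-31751 + (-229520 + 152527))*(-97414 + O(524, 501)) = (-31751 + (-229520 + 152527))*(-97414 + (5 + 55*501)) = (-31751 - 76993)*(-97414 + (5 + 27555)) = -108744*(-97414 + 27560) = -108744*(-69854) = 7596203376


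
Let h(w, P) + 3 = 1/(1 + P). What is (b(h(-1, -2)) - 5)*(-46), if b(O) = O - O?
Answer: 230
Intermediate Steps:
h(w, P) = -3 + 1/(1 + P)
b(O) = 0
(b(h(-1, -2)) - 5)*(-46) = (0 - 5)*(-46) = -5*(-46) = 230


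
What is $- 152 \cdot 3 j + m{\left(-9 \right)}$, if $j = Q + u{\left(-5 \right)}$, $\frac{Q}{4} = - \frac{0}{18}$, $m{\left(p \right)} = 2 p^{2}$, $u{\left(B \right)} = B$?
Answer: $2442$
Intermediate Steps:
$Q = 0$ ($Q = 4 \left(- \frac{0}{18}\right) = 4 \left(\left(-1\right) 0\right) = 4 \cdot 0 = 0$)
$j = -5$ ($j = 0 - 5 = -5$)
$- 152 \cdot 3 j + m{\left(-9 \right)} = - 152 \cdot 3 \left(-5\right) + 2 \left(-9\right)^{2} = \left(-152\right) \left(-15\right) + 2 \cdot 81 = 2280 + 162 = 2442$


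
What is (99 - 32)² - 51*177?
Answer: -4538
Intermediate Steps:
(99 - 32)² - 51*177 = 67² - 9027 = 4489 - 9027 = -4538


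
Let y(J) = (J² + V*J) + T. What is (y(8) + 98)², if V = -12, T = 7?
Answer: 5329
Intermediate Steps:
y(J) = 7 + J² - 12*J (y(J) = (J² - 12*J) + 7 = 7 + J² - 12*J)
(y(8) + 98)² = ((7 + 8² - 12*8) + 98)² = ((7 + 64 - 96) + 98)² = (-25 + 98)² = 73² = 5329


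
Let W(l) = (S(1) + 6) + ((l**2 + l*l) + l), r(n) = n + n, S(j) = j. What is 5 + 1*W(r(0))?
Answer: 12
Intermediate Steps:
r(n) = 2*n
W(l) = 7 + l + 2*l**2 (W(l) = (1 + 6) + ((l**2 + l*l) + l) = 7 + ((l**2 + l**2) + l) = 7 + (2*l**2 + l) = 7 + (l + 2*l**2) = 7 + l + 2*l**2)
5 + 1*W(r(0)) = 5 + 1*(7 + 2*0 + 2*(2*0)**2) = 5 + 1*(7 + 0 + 2*0**2) = 5 + 1*(7 + 0 + 2*0) = 5 + 1*(7 + 0 + 0) = 5 + 1*7 = 5 + 7 = 12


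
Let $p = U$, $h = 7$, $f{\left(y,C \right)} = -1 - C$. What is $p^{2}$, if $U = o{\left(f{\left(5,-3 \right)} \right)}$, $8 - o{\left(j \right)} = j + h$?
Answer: $1$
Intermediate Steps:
$o{\left(j \right)} = 1 - j$ ($o{\left(j \right)} = 8 - \left(j + 7\right) = 8 - \left(7 + j\right) = 1 - j$)
$U = -1$ ($U = 1 - \left(-1 - -3\right) = 1 - \left(-1 + 3\right) = 1 - 2 = -1$)
$p = -1$
$p^{2} = \left(-1\right)^{2} = 1$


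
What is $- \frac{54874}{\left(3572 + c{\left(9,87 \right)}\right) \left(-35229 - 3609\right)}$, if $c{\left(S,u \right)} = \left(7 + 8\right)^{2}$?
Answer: $\frac{27437}{73733943} \approx 0.00037211$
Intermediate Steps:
$c{\left(S,u \right)} = 225$ ($c{\left(S,u \right)} = 15^{2} = 225$)
$- \frac{54874}{\left(3572 + c{\left(9,87 \right)}\right) \left(-35229 - 3609\right)} = - \frac{54874}{\left(3572 + 225\right) \left(-35229 - 3609\right)} = - \frac{54874}{3797 \left(-38838\right)} = - \frac{54874}{-147467886} = \left(-54874\right) \left(- \frac{1}{147467886}\right) = \frac{27437}{73733943}$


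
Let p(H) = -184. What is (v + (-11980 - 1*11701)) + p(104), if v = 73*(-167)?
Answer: -36056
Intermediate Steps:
v = -12191
(v + (-11980 - 1*11701)) + p(104) = (-12191 + (-11980 - 1*11701)) - 184 = (-12191 + (-11980 - 11701)) - 184 = (-12191 - 23681) - 184 = -35872 - 184 = -36056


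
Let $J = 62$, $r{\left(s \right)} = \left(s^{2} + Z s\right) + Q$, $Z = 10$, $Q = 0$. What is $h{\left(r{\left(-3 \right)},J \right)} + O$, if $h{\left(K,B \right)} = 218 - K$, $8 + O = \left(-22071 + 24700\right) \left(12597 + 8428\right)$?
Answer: $55274956$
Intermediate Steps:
$r{\left(s \right)} = s^{2} + 10 s$ ($r{\left(s \right)} = \left(s^{2} + 10 s\right) + 0 = s^{2} + 10 s$)
$O = 55274717$ ($O = -8 + \left(-22071 + 24700\right) \left(12597 + 8428\right) = -8 + 2629 \cdot 21025 = -8 + 55274725 = 55274717$)
$h{\left(r{\left(-3 \right)},J \right)} + O = \left(218 - - 3 \left(10 - 3\right)\right) + 55274717 = \left(218 - \left(-3\right) 7\right) + 55274717 = \left(218 - -21\right) + 55274717 = \left(218 + 21\right) + 55274717 = 239 + 55274717 = 55274956$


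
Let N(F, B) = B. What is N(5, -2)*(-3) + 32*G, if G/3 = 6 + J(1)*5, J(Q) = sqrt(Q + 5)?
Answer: 582 + 480*sqrt(6) ≈ 1757.8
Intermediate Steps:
J(Q) = sqrt(5 + Q)
G = 18 + 15*sqrt(6) (G = 3*(6 + sqrt(5 + 1)*5) = 3*(6 + sqrt(6)*5) = 3*(6 + 5*sqrt(6)) = 18 + 15*sqrt(6) ≈ 54.742)
N(5, -2)*(-3) + 32*G = -2*(-3) + 32*(18 + 15*sqrt(6)) = 6 + (576 + 480*sqrt(6)) = 582 + 480*sqrt(6)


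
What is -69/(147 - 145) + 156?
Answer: 243/2 ≈ 121.50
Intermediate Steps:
-69/(147 - 145) + 156 = -69/2 + 156 = 243/2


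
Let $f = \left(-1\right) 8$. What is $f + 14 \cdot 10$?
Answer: $132$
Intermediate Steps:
$f = -8$
$f + 14 \cdot 10 = -8 + 14 \cdot 10 = -8 + 140 = 132$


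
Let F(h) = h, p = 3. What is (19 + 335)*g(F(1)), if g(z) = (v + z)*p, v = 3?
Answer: 4248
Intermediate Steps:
g(z) = 9 + 3*z (g(z) = (3 + z)*3 = 9 + 3*z)
(19 + 335)*g(F(1)) = (19 + 335)*(9 + 3*1) = 354*(9 + 3) = 354*12 = 4248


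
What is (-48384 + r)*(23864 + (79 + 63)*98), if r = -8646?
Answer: -2154593400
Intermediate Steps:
(-48384 + r)*(23864 + (79 + 63)*98) = (-48384 - 8646)*(23864 + (79 + 63)*98) = -57030*(23864 + 142*98) = -57030*(23864 + 13916) = -57030*37780 = -2154593400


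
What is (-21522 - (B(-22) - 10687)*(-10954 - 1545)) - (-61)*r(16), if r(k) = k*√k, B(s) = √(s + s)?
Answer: -133594431 + 24998*I*√11 ≈ -1.3359e+8 + 82909.0*I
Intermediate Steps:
B(s) = √2*√s (B(s) = √(2*s) = √2*√s)
r(k) = k^(3/2)
(-21522 - (B(-22) - 10687)*(-10954 - 1545)) - (-61)*r(16) = (-21522 - (√2*√(-22) - 10687)*(-10954 - 1545)) - (-61)*16^(3/2) = (-21522 - (√2*(I*√22) - 10687)*(-12499)) - (-61)*64 = (-21522 - (2*I*√11 - 10687)*(-12499)) - 1*(-3904) = (-21522 - (-10687 + 2*I*√11)*(-12499)) + 3904 = (-21522 - (133576813 - 24998*I*√11)) + 3904 = (-21522 + (-133576813 + 24998*I*√11)) + 3904 = (-133598335 + 24998*I*√11) + 3904 = -133594431 + 24998*I*√11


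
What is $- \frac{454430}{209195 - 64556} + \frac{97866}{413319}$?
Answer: $- \frac{57889770932}{19927348947} \approx -2.905$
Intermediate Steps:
$- \frac{454430}{209195 - 64556} + \frac{97866}{413319} = - \frac{454430}{209195 - 64556} + 97866 \cdot \frac{1}{413319} = - \frac{454430}{144639} + \frac{32622}{137773} = - \frac{57889770932}{19927348947}$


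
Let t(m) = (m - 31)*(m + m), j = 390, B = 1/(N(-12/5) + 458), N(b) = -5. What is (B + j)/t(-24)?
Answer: 16061/108720 ≈ 0.14773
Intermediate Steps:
B = 1/453 (B = 1/(-5 + 458) = 1/453 ≈ 0.0022075)
t(m) = 2*m*(-31 + m) (t(m) = (-31 + m)*(2*m) = 2*m*(-31 + m))
(B + j)/t(-24) = (1/453 + 390)/((2*(-24)*(-31 - 24))) = 176671/(453*((2*(-24)*(-55)))) = (176671/453)/2640 = (176671/453)*(1/2640) = 16061/108720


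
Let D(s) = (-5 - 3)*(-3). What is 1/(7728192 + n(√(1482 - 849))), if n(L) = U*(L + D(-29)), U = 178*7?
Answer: 646508/5015589233549 - 623*√633/30093535401294 ≈ 1.2838e-7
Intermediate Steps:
D(s) = 24 (D(s) = -8*(-3) = 24)
U = 1246
n(L) = 29904 + 1246*L (n(L) = 1246*(L + 24) = 1246*(24 + L) = 29904 + 1246*L)
1/(7728192 + n(√(1482 - 849))) = 1/(7728192 + (29904 + 1246*√(1482 - 849))) = 1/(7728192 + (29904 + 1246*√633)) = 1/(7758096 + 1246*√633)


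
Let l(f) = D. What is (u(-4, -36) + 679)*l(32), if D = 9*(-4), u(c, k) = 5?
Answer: -24624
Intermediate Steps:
D = -36
l(f) = -36
(u(-4, -36) + 679)*l(32) = (5 + 679)*(-36) = 684*(-36) = -24624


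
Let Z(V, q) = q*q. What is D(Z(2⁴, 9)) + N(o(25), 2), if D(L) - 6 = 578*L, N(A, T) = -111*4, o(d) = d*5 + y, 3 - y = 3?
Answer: 46380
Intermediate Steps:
y = 0 (y = 3 - 1*3 = 3 - 3 = 0)
Z(V, q) = q²
o(d) = 5*d (o(d) = d*5 + 0 = 5*d + 0 = 5*d)
N(A, T) = -444
D(L) = 6 + 578*L
D(Z(2⁴, 9)) + N(o(25), 2) = (6 + 578*9²) - 444 = (6 + 578*81) - 444 = (6 + 46818) - 444 = 46824 - 444 = 46380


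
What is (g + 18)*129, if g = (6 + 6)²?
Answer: 20898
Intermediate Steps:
g = 144 (g = 12² = 144)
(g + 18)*129 = (144 + 18)*129 = 162*129 = 20898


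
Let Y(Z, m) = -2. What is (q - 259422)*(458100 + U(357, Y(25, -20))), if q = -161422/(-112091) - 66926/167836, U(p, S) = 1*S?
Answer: -558932455431450152877/4703226269 ≈ -1.1884e+11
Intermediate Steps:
U(p, S) = S
q = 9795310263/9406452538 (q = -161422*(-1/112091) - 66926*1/167836 = 161422/112091 - 33463/83918 = 9795310263/9406452538 ≈ 1.0413)
(q - 259422)*(458100 + U(357, Y(25, -20))) = (9795310263/9406452538 - 259422)*(458100 - 2) = -2440230935002773/9406452538*458098 = -558932455431450152877/4703226269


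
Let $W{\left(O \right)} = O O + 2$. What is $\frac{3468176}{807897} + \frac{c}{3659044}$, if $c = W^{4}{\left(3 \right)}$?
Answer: $\frac{12702037003721}{2956130670468} \approx 4.2968$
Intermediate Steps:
$W{\left(O \right)} = 2 + O^{2}$ ($W{\left(O \right)} = O^{2} + 2 = 2 + O^{2}$)
$c = 14641$ ($c = \left(2 + 3^{2}\right)^{4} = \left(2 + 9\right)^{4} = 11^{4} = 14641$)
$\frac{3468176}{807897} + \frac{c}{3659044} = \frac{3468176}{807897} + \frac{14641}{3659044} = \frac{12702037003721}{2956130670468}$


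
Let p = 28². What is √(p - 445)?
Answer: √339 ≈ 18.412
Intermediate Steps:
p = 784
√(p - 445) = √(784 - 445) = √339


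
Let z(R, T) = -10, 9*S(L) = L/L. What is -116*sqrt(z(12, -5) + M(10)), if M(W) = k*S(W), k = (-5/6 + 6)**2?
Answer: -58*I*sqrt(2279)/9 ≈ -307.65*I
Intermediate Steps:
S(L) = 1/9 (S(L) = (L/L)/9 = (1/9)*1 = 1/9)
k = 961/36 (k = (-5*1/6 + 6)**2 = (-5/6 + 6)**2 = (31/6)**2 = 961/36 ≈ 26.694)
M(W) = 961/324 (M(W) = (961/36)*(1/9) = 961/324)
-116*sqrt(z(12, -5) + M(10)) = -116*sqrt(-10 + 961/324) = -58*I*sqrt(2279)/9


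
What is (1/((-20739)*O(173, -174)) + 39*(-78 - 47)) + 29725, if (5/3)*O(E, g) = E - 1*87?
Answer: 132963950695/5350662 ≈ 24850.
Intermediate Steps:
O(E, g) = -261/5 + 3*E/5 (O(E, g) = 3*(E - 1*87)/5 = 3*(E - 87)/5 = 3*(-87 + E)/5 = -261/5 + 3*E/5)
(1/((-20739)*O(173, -174)) + 39*(-78 - 47)) + 29725 = (1/((-20739)*(-261/5 + (⅗)*173)) + 39*(-78 - 47)) + 29725 = (-1/(20739*(-261/5 + 519/5)) + 39*(-125)) + 29725 = (-1/(20739*258/5) - 4875) + 29725 = (-1/20739*5/258 - 4875) + 29725 = (-5/5350662 - 4875) + 29725 = -26084477255/5350662 + 29725 = 132963950695/5350662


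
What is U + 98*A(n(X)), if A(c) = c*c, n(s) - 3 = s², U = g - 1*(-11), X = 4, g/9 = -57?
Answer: 34876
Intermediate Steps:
g = -513 (g = 9*(-57) = -513)
U = -502 (U = -513 - 1*(-11) = -513 + 11 = -502)
n(s) = 3 + s²
A(c) = c²
U + 98*A(n(X)) = -502 + 98*(3 + 4²)² = -502 + 98*(3 + 16)² = -502 + 98*19² = -502 + 98*361 = -502 + 35378 = 34876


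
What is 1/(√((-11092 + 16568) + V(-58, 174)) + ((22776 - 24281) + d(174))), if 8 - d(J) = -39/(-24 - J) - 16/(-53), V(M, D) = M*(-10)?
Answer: -18323401998/27365172298777 - 24472008*√1514/27365172298777 ≈ -0.00070438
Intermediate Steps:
V(M, D) = -10*M
d(J) = 408/53 + 39/(-24 - J) (d(J) = 8 - (-39/(-24 - J) - 16/(-53)) = 8 - (-39/(-24 - J) - 16*(-1/53)) = 8 - (-39/(-24 - J) + 16/53) = 8 - (16/53 - 39/(-24 - J)) = 8 + (-16/53 + 39/(-24 - J)) = 408/53 + 39/(-24 - J))
1/(√((-11092 + 16568) + V(-58, 174)) + ((22776 - 24281) + d(174))) = 1/(√((-11092 + 16568) - 10*(-58)) + ((22776 - 24281) + 3*(2575 + 136*174)/(53*(24 + 174)))) = 1/(√(5476 + 580) + (-1505 + (3/53)*(2575 + 23664)/198)) = 1/(√6056 + (-1505 + (3/53)*(1/198)*26239)) = 1/(2*√1514 + (-1505 + 26239/3498)) = 1/(2*√1514 - 5238251/3498) = 1/(-5238251/3498 + 2*√1514)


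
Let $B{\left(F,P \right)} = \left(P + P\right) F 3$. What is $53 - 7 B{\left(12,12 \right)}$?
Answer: $-5995$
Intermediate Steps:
$B{\left(F,P \right)} = 6 F P$ ($B{\left(F,P \right)} = 2 P F 3 = 2 F P 3 = 6 F P$)
$53 - 7 B{\left(12,12 \right)} = 53 - 7 \cdot 6 \cdot 12 \cdot 12 = 53 - 6048 = -5995$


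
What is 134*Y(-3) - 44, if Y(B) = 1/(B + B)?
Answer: -199/3 ≈ -66.333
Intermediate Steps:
Y(B) = 1/(2*B)
134*Y(-3) - 44 = 134*((½)/(-3)) - 44 = 134*((½)*(-⅓)) - 44 = 134*(-⅙) - 44 = -67/3 - 44 = -199/3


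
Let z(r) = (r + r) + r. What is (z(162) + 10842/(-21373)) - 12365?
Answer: -253900709/21373 ≈ -11880.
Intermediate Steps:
z(r) = 3*r (z(r) = 2*r + r = 3*r)
(z(162) + 10842/(-21373)) - 12365 = (3*162 + 10842/(-21373)) - 12365 = (486 + 10842*(-1/21373)) - 12365 = (486 - 10842/21373) - 12365 = 10376436/21373 - 12365 = -253900709/21373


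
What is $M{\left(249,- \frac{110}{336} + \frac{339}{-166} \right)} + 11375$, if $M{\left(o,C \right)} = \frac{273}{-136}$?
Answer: $\frac{1546727}{136} \approx 11373.0$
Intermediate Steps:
$M{\left(o,C \right)} = - \frac{273}{136}$ ($M{\left(o,C \right)} = 273 \left(- \frac{1}{136}\right) = - \frac{273}{136}$)
$M{\left(249,- \frac{110}{336} + \frac{339}{-166} \right)} + 11375 = - \frac{273}{136} + 11375 = \frac{1546727}{136}$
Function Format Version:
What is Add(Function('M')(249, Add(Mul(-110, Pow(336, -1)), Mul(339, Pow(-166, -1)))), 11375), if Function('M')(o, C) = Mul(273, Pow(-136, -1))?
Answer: Rational(1546727, 136) ≈ 11373.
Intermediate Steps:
Function('M')(o, C) = Rational(-273, 136) (Function('M')(o, C) = Mul(273, Rational(-1, 136)) = Rational(-273, 136))
Add(Function('M')(249, Add(Mul(-110, Pow(336, -1)), Mul(339, Pow(-166, -1)))), 11375) = Add(Rational(-273, 136), 11375) = Rational(1546727, 136)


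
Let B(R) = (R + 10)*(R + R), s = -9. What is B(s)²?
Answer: 324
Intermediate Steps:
B(R) = 2*R*(10 + R) (B(R) = (10 + R)*(2*R) = 2*R*(10 + R))
B(s)² = (2*(-9)*(10 - 9))² = (2*(-9)*1)² = (-18)² = 324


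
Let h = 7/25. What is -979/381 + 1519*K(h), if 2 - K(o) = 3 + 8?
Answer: -5209630/381 ≈ -13674.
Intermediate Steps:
h = 7/25 (h = 7*(1/25) = 7/25 ≈ 0.28000)
K(o) = -9 (K(o) = 2 - (3 + 8) = 2 - 1*11 = 2 - 11 = -9)
-979/381 + 1519*K(h) = -979/381 + 1519*(-9) = -979*1/381 - 13671 = -979/381 - 13671 = -5209630/381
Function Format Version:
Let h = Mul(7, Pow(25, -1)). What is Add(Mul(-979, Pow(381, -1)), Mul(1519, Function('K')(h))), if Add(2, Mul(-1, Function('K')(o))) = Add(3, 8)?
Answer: Rational(-5209630, 381) ≈ -13674.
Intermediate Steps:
h = Rational(7, 25) (h = Mul(7, Rational(1, 25)) = Rational(7, 25) ≈ 0.28000)
Function('K')(o) = -9 (Function('K')(o) = Add(2, Mul(-1, Add(3, 8))) = Add(2, Mul(-1, 11)) = Add(2, -11) = -9)
Add(Mul(-979, Pow(381, -1)), Mul(1519, Function('K')(h))) = Add(Mul(-979, Pow(381, -1)), Mul(1519, -9)) = Add(Mul(-979, Rational(1, 381)), -13671) = Add(Rational(-979, 381), -13671) = Rational(-5209630, 381)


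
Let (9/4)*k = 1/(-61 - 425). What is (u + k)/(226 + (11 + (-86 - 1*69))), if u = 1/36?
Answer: 235/717336 ≈ 0.00032760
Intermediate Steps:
u = 1/36 ≈ 0.027778
k = -2/2187 (k = 4/(9*(-61 - 425)) = (4/9)/(-486) = (4/9)*(-1/486) = -2/2187 ≈ -0.00091449)
(u + k)/(226 + (11 + (-86 - 1*69))) = (1/36 - 2/2187)/(226 + (11 + (-86 - 1*69))) = 235/(8748*(226 + (11 + (-86 - 69)))) = 235/(8748*(226 + (11 - 155))) = 235/(8748*(226 - 144)) = (235/8748)/82 = (235/8748)*(1/82) = 235/717336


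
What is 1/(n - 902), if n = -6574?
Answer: -1/7476 ≈ -0.00013376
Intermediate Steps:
1/(n - 902) = 1/(-6574 - 902) = 1/(-7476) = -1/7476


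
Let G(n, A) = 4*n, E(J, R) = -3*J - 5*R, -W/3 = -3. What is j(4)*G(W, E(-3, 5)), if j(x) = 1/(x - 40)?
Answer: -1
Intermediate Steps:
W = 9 (W = -3*(-3) = 9)
j(x) = 1/(-40 + x)
E(J, R) = -5*R - 3*J
j(4)*G(W, E(-3, 5)) = (4*9)/(-40 + 4) = 36/(-36) = -1/36*36 = -1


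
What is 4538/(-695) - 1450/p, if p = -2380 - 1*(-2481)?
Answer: -1466088/70195 ≈ -20.886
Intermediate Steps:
p = 101 (p = -2380 + 2481 = 101)
4538/(-695) - 1450/p = 4538/(-695) - 1450/101 = 4538*(-1/695) - 1450*1/101 = -4538/695 - 1450/101 = -1466088/70195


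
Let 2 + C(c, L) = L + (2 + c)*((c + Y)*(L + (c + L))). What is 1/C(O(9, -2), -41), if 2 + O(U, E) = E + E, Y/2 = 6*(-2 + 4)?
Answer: 1/6293 ≈ 0.00015891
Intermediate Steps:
Y = 24 (Y = 2*(6*(-2 + 4)) = 2*(6*2) = 2*12 = 24)
O(U, E) = -2 + 2*E (O(U, E) = -2 + (E + E) = -2 + 2*E)
C(c, L) = -2 + L + (2 + c)*(24 + c)*(c + 2*L) (C(c, L) = -2 + (L + (2 + c)*((c + 24)*(L + (c + L)))) = -2 + (L + (2 + c)*((24 + c)*(L + (L + c)))) = -2 + (L + (2 + c)*((24 + c)*(c + 2*L))) = -2 + (L + (2 + c)*(24 + c)*(c + 2*L)) = -2 + L + (2 + c)*(24 + c)*(c + 2*L))
1/C(O(9, -2), -41) = 1/(-2 + (-2 + 2*(-2))**3 + 26*(-2 + 2*(-2))**2 + 48*(-2 + 2*(-2)) + 97*(-41) + 2*(-41)*(-2 + 2*(-2))**2 + 52*(-41)*(-2 + 2*(-2))) = 1/(-2 + (-2 - 4)**3 + 26*(-2 - 4)**2 + 48*(-2 - 4) - 3977 + 2*(-41)*(-2 - 4)**2 + 52*(-41)*(-2 - 4)) = 1/(-2 + (-6)**3 + 26*(-6)**2 + 48*(-6) - 3977 + 2*(-41)*(-6)**2 + 52*(-41)*(-6)) = 1/(-2 - 216 + 26*36 - 288 - 3977 + 2*(-41)*36 + 12792) = 1/(-2 - 216 + 936 - 288 - 3977 - 2952 + 12792) = 1/6293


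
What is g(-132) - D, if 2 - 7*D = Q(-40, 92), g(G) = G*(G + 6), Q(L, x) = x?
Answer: 116514/7 ≈ 16645.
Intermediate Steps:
g(G) = G*(6 + G)
D = -90/7 (D = 2/7 - 1/7*92 = 2/7 - 92/7 = -90/7 ≈ -12.857)
g(-132) - D = -132*(6 - 132) - 1*(-90/7) = -132*(-126) + 90/7 = 16632 + 90/7 = 116514/7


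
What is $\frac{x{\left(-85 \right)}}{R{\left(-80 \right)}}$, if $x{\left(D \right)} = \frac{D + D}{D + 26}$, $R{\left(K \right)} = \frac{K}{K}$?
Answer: $\frac{170}{59} \approx 2.8814$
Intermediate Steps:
$R{\left(K \right)} = 1$
$x{\left(D \right)} = \frac{2 D}{26 + D}$
$\frac{x{\left(-85 \right)}}{R{\left(-80 \right)}} = \frac{2 \left(-85\right) \frac{1}{26 - 85}}{1} = 2 \left(-85\right) \frac{1}{-59} \cdot 1 = 2 \left(-85\right) \left(- \frac{1}{59}\right) 1 = \frac{170}{59} \cdot 1 = \frac{170}{59}$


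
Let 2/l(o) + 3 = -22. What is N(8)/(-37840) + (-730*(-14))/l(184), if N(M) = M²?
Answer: -302128754/2365 ≈ -1.2775e+5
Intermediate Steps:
l(o) = -2/25 (l(o) = 2/(-3 - 22) = 2/(-25) = 2*(-1/25) = -2/25)
N(8)/(-37840) + (-730*(-14))/l(184) = 8²/(-37840) + (-730*(-14))/(-2/25) = 64*(-1/37840) + 10220*(-25/2) = -4/2365 - 127750 = -302128754/2365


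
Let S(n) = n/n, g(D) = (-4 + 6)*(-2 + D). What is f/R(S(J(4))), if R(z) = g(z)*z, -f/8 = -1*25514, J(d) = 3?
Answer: -102056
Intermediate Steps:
g(D) = -4 + 2*D (g(D) = 2*(-2 + D) = -4 + 2*D)
f = 204112 (f = -(-8)*25514 = -8*(-25514) = 204112)
S(n) = 1
R(z) = z*(-4 + 2*z) (R(z) = (-4 + 2*z)*z = z*(-4 + 2*z))
f/R(S(J(4))) = 204112/((2*1*(-2 + 1))) = 204112/((2*1*(-1))) = 204112/(-2) = 204112*(-½) = -102056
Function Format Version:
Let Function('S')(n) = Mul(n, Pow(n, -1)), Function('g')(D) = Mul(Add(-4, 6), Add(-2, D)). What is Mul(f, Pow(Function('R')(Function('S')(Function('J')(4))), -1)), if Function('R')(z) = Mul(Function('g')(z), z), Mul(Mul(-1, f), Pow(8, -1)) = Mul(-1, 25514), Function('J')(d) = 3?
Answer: -102056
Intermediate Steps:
Function('g')(D) = Add(-4, Mul(2, D)) (Function('g')(D) = Mul(2, Add(-2, D)) = Add(-4, Mul(2, D)))
f = 204112 (f = Mul(-8, Mul(-1, 25514)) = Mul(-8, -25514) = 204112)
Function('S')(n) = 1
Function('R')(z) = Mul(z, Add(-4, Mul(2, z))) (Function('R')(z) = Mul(Add(-4, Mul(2, z)), z) = Mul(z, Add(-4, Mul(2, z))))
Mul(f, Pow(Function('R')(Function('S')(Function('J')(4))), -1)) = Mul(204112, Pow(Mul(2, 1, Add(-2, 1)), -1)) = Mul(204112, Pow(Mul(2, 1, -1), -1)) = Mul(204112, Pow(-2, -1)) = Mul(204112, Rational(-1, 2)) = -102056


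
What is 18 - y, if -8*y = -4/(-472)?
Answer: 16993/944 ≈ 18.001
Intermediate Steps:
y = -1/944 (y = -(-1)/(2*(-472)) = -(-1)*(-1)/(2*472) = -⅛*1/118 = -1/944 ≈ -0.0010593)
18 - y = 18 - 1*(-1/944) = 18 + 1/944 = 16993/944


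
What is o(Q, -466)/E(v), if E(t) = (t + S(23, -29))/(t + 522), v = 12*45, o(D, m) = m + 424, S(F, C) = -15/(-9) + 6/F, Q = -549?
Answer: -3077676/37393 ≈ -82.306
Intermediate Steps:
S(F, C) = 5/3 + 6/F (S(F, C) = -15*(-1/9) + 6/F = 5/3 + 6/F)
o(D, m) = 424 + m
v = 540
E(t) = (133/69 + t)/(522 + t) (E(t) = (t + (5/3 + 6/23))/(t + 522) = (t + (5/3 + 6*(1/23)))/(522 + t) = (t + (5/3 + 6/23))/(522 + t) = (t + 133/69)/(522 + t) = (133/69 + t)/(522 + t))
o(Q, -466)/E(v) = (424 - 466)/(((133/69 + 540)/(522 + 540))) = -42/((37393/69)/1062) = -42/((1/1062)*(37393/69)) = -42/37393/73278 = -42*73278/37393 = -3077676/37393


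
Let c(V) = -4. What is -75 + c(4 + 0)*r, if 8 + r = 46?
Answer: -227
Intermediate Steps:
r = 38 (r = -8 + 46 = 38)
-75 + c(4 + 0)*r = -75 - 4*38 = -75 - 152 = -227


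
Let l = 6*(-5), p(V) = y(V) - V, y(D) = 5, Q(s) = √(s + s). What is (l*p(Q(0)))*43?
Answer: -6450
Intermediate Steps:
Q(s) = √2*√s (Q(s) = √(2*s) = √2*√s)
p(V) = 5 - V
l = -30
(l*p(Q(0)))*43 = -30*(5 - √2*√0)*43 = -30*(5 - √2*0)*43 = -30*(5 - 1*0)*43 = -30*(5 + 0)*43 = -30*5*43 = -150*43 = -6450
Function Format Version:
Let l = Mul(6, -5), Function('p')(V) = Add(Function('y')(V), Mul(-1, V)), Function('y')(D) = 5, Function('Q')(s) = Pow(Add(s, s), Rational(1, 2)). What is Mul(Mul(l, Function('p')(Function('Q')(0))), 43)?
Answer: -6450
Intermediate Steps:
Function('Q')(s) = Mul(Pow(2, Rational(1, 2)), Pow(s, Rational(1, 2))) (Function('Q')(s) = Pow(Mul(2, s), Rational(1, 2)) = Mul(Pow(2, Rational(1, 2)), Pow(s, Rational(1, 2))))
Function('p')(V) = Add(5, Mul(-1, V))
l = -30
Mul(Mul(l, Function('p')(Function('Q')(0))), 43) = Mul(Mul(-30, Add(5, Mul(-1, Mul(Pow(2, Rational(1, 2)), Pow(0, Rational(1, 2)))))), 43) = Mul(Mul(-30, Add(5, Mul(-1, Mul(Pow(2, Rational(1, 2)), 0)))), 43) = Mul(Mul(-30, Add(5, Mul(-1, 0))), 43) = Mul(Mul(-30, Add(5, 0)), 43) = Mul(Mul(-30, 5), 43) = Mul(-150, 43) = -6450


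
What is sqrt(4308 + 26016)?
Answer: 38*sqrt(21) ≈ 174.14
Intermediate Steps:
sqrt(4308 + 26016) = sqrt(30324) = 38*sqrt(21)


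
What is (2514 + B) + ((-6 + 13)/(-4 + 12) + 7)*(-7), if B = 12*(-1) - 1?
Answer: 19567/8 ≈ 2445.9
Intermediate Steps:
B = -13 (B = -12 - 1 = -13)
(2514 + B) + ((-6 + 13)/(-4 + 12) + 7)*(-7) = (2514 - 13) + ((-6 + 13)/(-4 + 12) + 7)*(-7) = 2501 + (7/8 + 7)*(-7) = 2501 + (63/8)*(-7) = 2501 - 441/8 = 19567/8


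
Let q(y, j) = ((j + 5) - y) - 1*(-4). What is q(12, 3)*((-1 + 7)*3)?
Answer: 0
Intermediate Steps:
q(y, j) = 9 + j - y (q(y, j) = ((5 + j) - y) + 4 = (5 + j - y) + 4 = 9 + j - y)
q(12, 3)*((-1 + 7)*3) = (9 + 3 - 1*12)*((-1 + 7)*3) = (9 + 3 - 12)*(6*3) = 0*18 = 0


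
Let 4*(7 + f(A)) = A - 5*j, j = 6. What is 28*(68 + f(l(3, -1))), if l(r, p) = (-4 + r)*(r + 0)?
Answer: 1477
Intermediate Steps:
l(r, p) = r*(-4 + r) (l(r, p) = (-4 + r)*r = r*(-4 + r))
f(A) = -29/2 + A/4 (f(A) = -7 + (A - 5*6)/4 = -7 + (A - 30)/4 = -7 + (-30 + A)/4 = -7 + (-15/2 + A/4) = -29/2 + A/4)
28*(68 + f(l(3, -1))) = 28*(68 + (-29/2 + (3*(-4 + 3))/4)) = 28*(68 + (-29/2 + (3*(-1))/4)) = 28*(68 + (-29/2 + (¼)*(-3))) = 28*(68 + (-29/2 - ¾)) = 28*(68 - 61/4) = 28*(211/4) = 1477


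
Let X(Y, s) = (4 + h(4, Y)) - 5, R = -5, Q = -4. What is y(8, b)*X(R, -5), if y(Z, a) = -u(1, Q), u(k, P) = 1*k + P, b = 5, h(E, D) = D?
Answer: -18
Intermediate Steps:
u(k, P) = P + k (u(k, P) = k + P = P + k)
X(Y, s) = -1 + Y (X(Y, s) = (4 + Y) - 5 = -1 + Y)
y(Z, a) = 3 (y(Z, a) = -(-4 + 1) = -1*(-3) = 3)
y(8, b)*X(R, -5) = 3*(-1 - 5) = 3*(-6) = -18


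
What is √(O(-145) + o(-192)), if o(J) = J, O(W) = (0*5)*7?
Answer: 8*I*√3 ≈ 13.856*I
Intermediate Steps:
O(W) = 0 (O(W) = 0*7 = 0)
√(O(-145) + o(-192)) = √(0 - 192) = √(-192) = 8*I*√3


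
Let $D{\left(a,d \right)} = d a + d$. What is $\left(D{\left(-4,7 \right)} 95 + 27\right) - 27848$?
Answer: $-29816$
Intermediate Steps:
$D{\left(a,d \right)} = d + a d$ ($D{\left(a,d \right)} = a d + d = d + a d$)
$\left(D{\left(-4,7 \right)} 95 + 27\right) - 27848 = \left(7 \left(1 - 4\right) 95 + 27\right) - 27848 = \left(7 \left(-3\right) 95 + 27\right) - 27848 = \left(\left(-21\right) 95 + 27\right) - 27848 = \left(-1995 + 27\right) - 27848 = -1968 - 27848 = -29816$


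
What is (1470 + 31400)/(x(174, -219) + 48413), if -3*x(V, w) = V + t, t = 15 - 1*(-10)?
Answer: 9861/14504 ≈ 0.67988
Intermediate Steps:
t = 25 (t = 15 + 10 = 25)
x(V, w) = -25/3 - V/3 (x(V, w) = -(V + 25)/3 = -(25 + V)/3 = -25/3 - V/3)
(1470 + 31400)/(x(174, -219) + 48413) = (1470 + 31400)/((-25/3 - ⅓*174) + 48413) = 32870/((-25/3 - 58) + 48413) = 32870/(-199/3 + 48413) = 32870/(145040/3) = 32870*(3/145040) = 9861/14504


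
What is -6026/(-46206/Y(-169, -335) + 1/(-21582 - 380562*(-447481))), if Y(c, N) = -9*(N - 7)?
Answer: 61810203914797248/153978756236839 ≈ 401.42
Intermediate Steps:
Y(c, N) = 63 - 9*N (Y(c, N) = -9*(-7 + N) = 63 - 9*N)
-6026/(-46206/Y(-169, -335) + 1/(-21582 - 380562*(-447481))) = -6026/(-46206/(63 - 9*(-335)) + 1/(-21582 - 380562*(-447481))) = -6026/(-46206/(63 + 3015) - 1/447481/(-402144)) = -6026/(-46206/3078 - 1/402144*(-1/447481)) = -6026/(-46206*1/3078 + 1/179951799264) = -6026/(-2567/171 + 1/179951799264) = -6026/(-153978756236839/10257252558048) = -6026*(-10257252558048/153978756236839) = 61810203914797248/153978756236839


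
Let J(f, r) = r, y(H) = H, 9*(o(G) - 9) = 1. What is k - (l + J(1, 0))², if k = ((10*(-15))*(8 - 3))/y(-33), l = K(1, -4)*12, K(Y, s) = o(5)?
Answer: -1181174/99 ≈ -11931.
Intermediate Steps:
o(G) = 82/9 (o(G) = 9 + (⅑)*1 = 9 + ⅑ = 82/9)
K(Y, s) = 82/9
l = 328/3 (l = (82/9)*12 = 328/3 ≈ 109.33)
k = 250/11 (k = ((10*(-15))*(8 - 3))/(-33) = -150*5*(-1/33) = -750*(-1/33) = 250/11 ≈ 22.727)
k - (l + J(1, 0))² = 250/11 - (328/3 + 0)² = 250/11 - (328/3)² = 250/11 - 1*107584/9 = 250/11 - 107584/9 = -1181174/99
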